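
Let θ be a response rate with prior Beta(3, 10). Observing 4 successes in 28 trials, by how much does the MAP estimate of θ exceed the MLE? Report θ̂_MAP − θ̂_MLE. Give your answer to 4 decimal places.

MAP − MLE = 0.0110

Posterior is Beta(7, 34); MAP = (7−1)/(41−2) = 6/39 ≈ 0.15385.
MLE ignores the prior: θ̂_MLE = k/n = 4/28 ≈ 0.14286.
Difference = 6/39 − 4/28 = 1/91 ≈ 0.0110.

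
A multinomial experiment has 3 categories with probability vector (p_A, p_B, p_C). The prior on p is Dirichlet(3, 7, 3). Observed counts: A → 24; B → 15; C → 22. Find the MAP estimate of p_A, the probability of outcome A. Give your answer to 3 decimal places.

The posterior is Dirichlet(αᵢ + nᵢ) = Dirichlet(27, 22, 25).
For a Dirichlet(a₁,…,a_K) with all aᵢ > 1, the mode has j-th component (aⱼ − 1)/(Σaᵢ − K).
Here Σaᵢ = 74 and K = 3, so p_A = (27 − 1)/(74 − 3) = 26/71 ≈ 0.366.

MAP estimate of p_A = 0.366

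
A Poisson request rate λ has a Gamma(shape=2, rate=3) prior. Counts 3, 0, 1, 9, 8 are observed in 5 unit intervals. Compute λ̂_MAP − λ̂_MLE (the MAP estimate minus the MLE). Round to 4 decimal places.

MAP − MLE = -1.4500

Σxᵢ = 21. Posterior is Gamma(23, 8); MAP = (23−1)/8 = 22/8 ≈ 2.75000.
MLE = x̄ = 21/5 ≈ 4.20000.
Difference = 22/8 − 21/5 = -29/20 ≈ -1.4500.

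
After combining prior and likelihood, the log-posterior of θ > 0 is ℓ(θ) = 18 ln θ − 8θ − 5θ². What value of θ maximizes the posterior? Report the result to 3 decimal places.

ℓ'(θ) = 18/θ − 8 − 10θ. Setting this to zero and multiplying by θ: 10θ² + 8θ − 18 = 0.
θ = (−8 + √(8² + 4·10·18)) / (2·10) = (−8 + √784) / 20 = (−8 + 28)/20 = 1.
ℓ''(θ) = −18/θ² − 10 < 0, confirming a maximum.

θ̂_MAP = 1.000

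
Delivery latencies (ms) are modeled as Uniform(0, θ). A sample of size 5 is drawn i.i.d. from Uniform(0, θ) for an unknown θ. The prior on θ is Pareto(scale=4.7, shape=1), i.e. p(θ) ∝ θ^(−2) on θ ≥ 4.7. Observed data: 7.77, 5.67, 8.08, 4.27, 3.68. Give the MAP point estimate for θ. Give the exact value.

θ̂_MAP = 8.08

The Uniform(0, θ) likelihood is θ^(−n) for θ ≥ max(xᵢ), zero otherwise. Here max(xᵢ) = 8.08.
Posterior ∝ θ^(−2) · θ^(−5) = θ^(−7) on θ ≥ max(4.7, 8.08) = 8.08.
This density is strictly decreasing in θ, so the posterior mode lies at the lower boundary of the support.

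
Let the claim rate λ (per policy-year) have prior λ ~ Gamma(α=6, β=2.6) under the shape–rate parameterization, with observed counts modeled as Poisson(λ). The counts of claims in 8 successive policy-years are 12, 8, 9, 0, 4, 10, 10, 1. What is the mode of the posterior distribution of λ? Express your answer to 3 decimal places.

λ̂_MAP = 5.566

Σxᵢ = 12+8+9+0+4+10+10+1 = 54, with n = 8.
Posterior ∝ λ^5e^(−2.6λ) · λ^54e^(−8λ) = λ^59e^(−10.6λ), i.e. Gamma(shape=60, rate=10.6).
The mode of a Gamma(a, b) with a ≥ 1 (shape–rate) is (a−1)/b = 59/10.6 ≈ 5.566.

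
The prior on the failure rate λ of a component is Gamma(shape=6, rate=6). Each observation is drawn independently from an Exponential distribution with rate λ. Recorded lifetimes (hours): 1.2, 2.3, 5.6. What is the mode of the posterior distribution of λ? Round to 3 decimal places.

The Exponential(rate=λ) likelihood is ∝ λ^n e^(−λΣtᵢ). Here n = 3 and Σtᵢ = 1.2 + 2.3 + 5.6 = 9.1.
Posterior ∝ λ^5e^(−6λ) · λ^3e^(−9.1λ) = λ^8e^(−15.1λ), i.e. Gamma(9, 15.1).
Mode = (a−1)/b = 8/15.1 ≈ 0.530.

λ̂_MAP = 0.530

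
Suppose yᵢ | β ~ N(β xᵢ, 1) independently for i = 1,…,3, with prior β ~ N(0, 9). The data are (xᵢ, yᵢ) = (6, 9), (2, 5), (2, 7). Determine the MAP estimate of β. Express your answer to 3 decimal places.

log p(β | y) = −Σ(yᵢ − βxᵢ)²/(2·1) − β²/(2·9) + const.
Setting the derivative to zero: Σxᵢ(yᵢ − βxᵢ)/1 − β/9 = 0, so β = Σxᵢyᵢ / (Σxᵢ² + σ²/τ²).
Σxᵢyᵢ = 6·9 + 2·5 + 2·7 = 78; Σxᵢ² = 44; σ²/τ² = 1/9.
β̂_MAP = 78 / (44 + 1/9) = 78/(397/9) = 702/397 ≈ 1.768.

β̂_MAP = 1.768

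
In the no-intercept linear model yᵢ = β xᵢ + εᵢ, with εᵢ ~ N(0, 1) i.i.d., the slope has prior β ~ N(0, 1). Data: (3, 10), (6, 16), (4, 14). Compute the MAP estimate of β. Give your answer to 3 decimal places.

β̂_MAP = 2.935

log p(β | y) = −Σ(yᵢ − βxᵢ)²/(2·1) − β²/(2·1) + const.
Setting the derivative to zero: Σxᵢ(yᵢ − βxᵢ)/1 − β/1 = 0, so β = Σxᵢyᵢ / (Σxᵢ² + σ²/τ²).
Σxᵢyᵢ = 3·10 + 6·16 + 4·14 = 182; Σxᵢ² = 61; σ²/τ² = 1.
β̂_MAP = 182 / (61 + 1) = 182/62 ≈ 2.935.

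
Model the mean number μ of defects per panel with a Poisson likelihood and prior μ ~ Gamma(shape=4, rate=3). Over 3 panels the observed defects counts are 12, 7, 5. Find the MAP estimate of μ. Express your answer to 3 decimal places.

Σxᵢ = 12+7+5 = 24, with n = 3.
Posterior ∝ μ^3e^(−3μ) · μ^24e^(−3μ) = μ^27e^(−6μ), i.e. Gamma(shape=28, rate=6).
The mode of a Gamma(a, b) with a ≥ 1 (shape–rate) is (a−1)/b = 27/6 ≈ 4.500.

μ̂_MAP = 4.500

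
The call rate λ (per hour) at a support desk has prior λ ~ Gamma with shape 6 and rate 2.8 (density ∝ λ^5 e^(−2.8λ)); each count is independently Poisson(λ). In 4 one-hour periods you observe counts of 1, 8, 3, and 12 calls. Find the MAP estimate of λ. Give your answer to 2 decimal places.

λ̂_MAP = 4.26

Σxᵢ = 1+8+3+12 = 24, with n = 4.
Posterior ∝ λ^5e^(−2.8λ) · λ^24e^(−4λ) = λ^29e^(−6.8λ), i.e. Gamma(shape=30, rate=6.8).
The mode of a Gamma(a, b) with a ≥ 1 (shape–rate) is (a−1)/b = 29/6.8 ≈ 4.26.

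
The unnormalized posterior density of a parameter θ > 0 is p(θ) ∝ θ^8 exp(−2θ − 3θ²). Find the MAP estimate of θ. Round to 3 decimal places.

θ̂_MAP = 1.000

ℓ'(θ) = 8/θ − 2 − 6θ. Setting this to zero and multiplying by θ: 6θ² + 2θ − 8 = 0.
θ = (−2 + √(2² + 4·6·8)) / (2·6) = (−2 + √196) / 12 = (−2 + 14)/12 = 1.
ℓ''(θ) = −8/θ² − 6 < 0, confirming a maximum.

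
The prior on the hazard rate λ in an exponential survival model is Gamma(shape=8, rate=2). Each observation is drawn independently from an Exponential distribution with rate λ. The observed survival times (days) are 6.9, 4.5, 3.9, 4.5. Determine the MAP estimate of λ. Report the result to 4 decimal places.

The Exponential(rate=λ) likelihood is ∝ λ^n e^(−λΣtᵢ). Here n = 4 and Σtᵢ = 6.9 + 4.5 + 3.9 + 4.5 = 19.8.
Posterior ∝ λ^7e^(−2λ) · λ^4e^(−19.8λ) = λ^11e^(−21.8λ), i.e. Gamma(12, 21.8).
Mode = (a−1)/b = 11/21.8 ≈ 0.5046.

λ̂_MAP = 0.5046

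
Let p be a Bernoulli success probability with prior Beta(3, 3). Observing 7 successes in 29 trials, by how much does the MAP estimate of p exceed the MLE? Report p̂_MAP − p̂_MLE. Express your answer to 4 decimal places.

MAP − MLE = 0.0313

Posterior is Beta(10, 25); MAP = (10−1)/(35−2) = 9/33 ≈ 0.27273.
MLE ignores the prior: p̂_MLE = k/n = 7/29 ≈ 0.24138.
Difference = 9/33 − 7/29 = 10/319 ≈ 0.0313.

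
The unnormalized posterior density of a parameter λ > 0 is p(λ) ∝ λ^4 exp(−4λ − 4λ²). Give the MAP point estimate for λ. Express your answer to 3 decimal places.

λ̂_MAP = 0.500

ℓ'(λ) = 4/λ − 4 − 8λ. Setting this to zero and multiplying by λ: 8λ² + 4λ − 4 = 0.
λ = (−4 + √(4² + 4·8·4)) / (2·8) = (−4 + √144) / 16 = (−4 + 12)/16 = 1/2.
ℓ''(λ) = −4/λ² − 8 < 0, confirming a maximum.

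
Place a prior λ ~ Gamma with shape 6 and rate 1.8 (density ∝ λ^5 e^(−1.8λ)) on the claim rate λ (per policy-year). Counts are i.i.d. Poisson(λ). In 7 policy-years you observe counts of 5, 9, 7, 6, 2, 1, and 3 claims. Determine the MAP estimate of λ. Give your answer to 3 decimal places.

λ̂_MAP = 4.318

Σxᵢ = 5+9+7+6+2+1+3 = 33, with n = 7.
Posterior ∝ λ^5e^(−1.8λ) · λ^33e^(−7λ) = λ^38e^(−8.8λ), i.e. Gamma(shape=39, rate=8.8).
The mode of a Gamma(a, b) with a ≥ 1 (shape–rate) is (a−1)/b = 38/8.8 ≈ 4.318.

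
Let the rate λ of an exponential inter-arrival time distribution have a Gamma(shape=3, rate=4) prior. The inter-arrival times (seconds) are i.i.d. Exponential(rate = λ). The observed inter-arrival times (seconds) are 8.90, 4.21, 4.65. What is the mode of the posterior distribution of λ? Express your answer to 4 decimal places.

The Exponential(rate=λ) likelihood is ∝ λ^n e^(−λΣtᵢ). Here n = 3 and Σtᵢ = 8.90 + 4.21 + 4.65 = 17.76.
Posterior ∝ λ^2e^(−4λ) · λ^3e^(−17.76λ) = λ^5e^(−21.76λ), i.e. Gamma(6, 21.76).
Mode = (a−1)/b = 5/21.76 ≈ 0.2298.

λ̂_MAP = 0.2298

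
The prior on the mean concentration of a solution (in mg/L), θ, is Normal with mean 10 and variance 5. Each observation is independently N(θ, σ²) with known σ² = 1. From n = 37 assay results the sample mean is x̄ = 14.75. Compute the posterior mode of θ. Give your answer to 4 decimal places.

θ̂_MAP = 14.7245

n = 37, x̄ = 14.75.
For a Normal prior and Normal likelihood with known variance, the posterior is Normal; its mode equals its mean, the precision-weighted average.
Prior precision 1/σ₀² = 1/5 = 0.2; data precision n/σ² = 37/1 = 37.
θ̂ = (0.2·10 + 37·14.75) / (0.2 + 37) = 547.75/37.2 = 10955/744 ≈ 14.7245.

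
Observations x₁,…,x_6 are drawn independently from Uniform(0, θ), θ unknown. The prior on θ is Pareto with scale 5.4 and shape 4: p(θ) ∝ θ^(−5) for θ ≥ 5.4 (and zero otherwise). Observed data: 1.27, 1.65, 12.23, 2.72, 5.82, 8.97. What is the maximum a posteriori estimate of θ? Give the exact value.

The Uniform(0, θ) likelihood is θ^(−n) for θ ≥ max(xᵢ), zero otherwise. Here max(xᵢ) = 12.23.
Posterior ∝ θ^(−5) · θ^(−6) = θ^(−11) on θ ≥ max(5.4, 12.23) = 12.23.
This density is strictly decreasing in θ, so the posterior mode lies at the lower boundary of the support.

θ̂_MAP = 12.23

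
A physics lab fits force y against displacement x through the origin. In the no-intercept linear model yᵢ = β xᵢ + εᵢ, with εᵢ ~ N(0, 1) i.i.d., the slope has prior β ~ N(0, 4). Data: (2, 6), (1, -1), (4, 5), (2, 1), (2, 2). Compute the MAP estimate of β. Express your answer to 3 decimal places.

log p(β | y) = −Σ(yᵢ − βxᵢ)²/(2·1) − β²/(2·4) + const.
Setting the derivative to zero: Σxᵢ(yᵢ − βxᵢ)/1 − β/4 = 0, so β = Σxᵢyᵢ / (Σxᵢ² + σ²/τ²).
Σxᵢyᵢ = 2·6 + 1·(-1) + 4·5 + 2·1 + 2·2 = 37; Σxᵢ² = 29; σ²/τ² = 0.25.
β̂_MAP = 37 / (29 + 0.25) = 37/29.25 ≈ 1.265.

β̂_MAP = 1.265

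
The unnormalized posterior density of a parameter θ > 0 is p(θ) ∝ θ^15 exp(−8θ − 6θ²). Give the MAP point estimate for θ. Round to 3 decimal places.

ℓ'(θ) = 15/θ − 8 − 12θ. Setting this to zero and multiplying by θ: 12θ² + 8θ − 15 = 0.
θ = (−8 + √(8² + 4·12·15)) / (2·12) = (−8 + √784) / 24 = (−8 + 28)/24 = 5/6.
ℓ''(θ) = −15/θ² − 12 < 0, confirming a maximum.

θ̂_MAP = 0.833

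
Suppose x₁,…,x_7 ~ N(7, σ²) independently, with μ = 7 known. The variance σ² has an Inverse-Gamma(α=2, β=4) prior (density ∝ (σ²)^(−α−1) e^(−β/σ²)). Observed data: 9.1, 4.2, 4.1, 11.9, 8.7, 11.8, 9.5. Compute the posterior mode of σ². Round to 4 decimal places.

σ̂²_MAP = 6.5269

Sum of squared deviations about the known mean: SS = (9.1−7)² + (4.2−7)² + (4.1−7)² + (11.9−7)² + (8.7−7)² + (11.8−7)² + (9.5−7)² = 76.85.
The Normal likelihood contributes (σ²)^(−n/2) exp(−SS/(2σ²)), so the posterior is Inverse-Gamma(α + n/2, β + SS/2) = Inverse-Gamma(5.5, 42.425).
The mode of Inverse-Gamma(a, b) is b/(a+1) = 42.425/6.5 ≈ 6.5269.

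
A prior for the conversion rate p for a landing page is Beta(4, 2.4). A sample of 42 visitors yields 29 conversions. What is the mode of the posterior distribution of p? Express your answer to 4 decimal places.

p̂_MAP = 0.6897

Prior: Beta(4, 2.4).
Data: 29 successes in 42 trials. The binomial likelihood contributes p^29(1−p)^13, so the posterior is Beta(4+29, 2.4+13) = Beta(33, 15.4).
For Beta(a, b) with a, b > 1 the mode is (a−1)/(a+b−2) = 32/46.4 ≈ 0.6897.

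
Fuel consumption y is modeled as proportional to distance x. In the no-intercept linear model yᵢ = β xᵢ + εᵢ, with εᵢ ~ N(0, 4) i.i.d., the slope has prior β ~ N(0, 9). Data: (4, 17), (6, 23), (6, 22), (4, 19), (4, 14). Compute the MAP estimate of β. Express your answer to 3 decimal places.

β̂_MAP = 3.902

log p(β | y) = −Σ(yᵢ − βxᵢ)²/(2·4) − β²/(2·9) + const.
Setting the derivative to zero: Σxᵢ(yᵢ − βxᵢ)/4 − β/9 = 0, so β = Σxᵢyᵢ / (Σxᵢ² + σ²/τ²).
Σxᵢyᵢ = 4·17 + 6·23 + 6·22 + 4·19 + 4·14 = 470; Σxᵢ² = 120; σ²/τ² = 4/9.
β̂_MAP = 470 / (120 + 4/9) = 470/(1084/9) = 2115/542 ≈ 3.902.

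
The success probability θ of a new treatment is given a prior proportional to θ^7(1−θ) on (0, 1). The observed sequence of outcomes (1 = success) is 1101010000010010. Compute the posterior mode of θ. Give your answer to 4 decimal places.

θ̂_MAP = 0.5417

The prior density ∝ θ^7(1−θ)^1 is the kernel of Beta(8, 2).
Data: 6 successes in 16 trials (from the sequence). The binomial likelihood contributes θ^6(1−θ)^10, so the posterior is Beta(8+6, 2+10) = Beta(14, 12).
For Beta(a, b) with a, b > 1 the mode is (a−1)/(a+b−2) = 13/24 ≈ 0.5417.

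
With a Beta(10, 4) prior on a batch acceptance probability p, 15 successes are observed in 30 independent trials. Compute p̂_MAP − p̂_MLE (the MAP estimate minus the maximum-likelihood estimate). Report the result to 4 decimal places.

Posterior is Beta(25, 19); MAP = (25−1)/(44−2) = 24/42 ≈ 0.57143.
MLE ignores the prior: p̂_MLE = k/n = 15/30 ≈ 0.50000.
Difference = 24/42 − 15/30 = 1/14 ≈ 0.0714.

MAP − MLE = 0.0714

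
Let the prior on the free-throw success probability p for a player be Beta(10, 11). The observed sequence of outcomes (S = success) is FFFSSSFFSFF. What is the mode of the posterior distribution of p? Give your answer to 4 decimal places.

Prior: Beta(10, 11).
Data: 4 successes in 11 trials (from the sequence). The binomial likelihood contributes p^4(1−p)^7, so the posterior is Beta(10+4, 11+7) = Beta(14, 18).
For Beta(a, b) with a, b > 1 the mode is (a−1)/(a+b−2) = 13/30 ≈ 0.4333.

p̂_MAP = 0.4333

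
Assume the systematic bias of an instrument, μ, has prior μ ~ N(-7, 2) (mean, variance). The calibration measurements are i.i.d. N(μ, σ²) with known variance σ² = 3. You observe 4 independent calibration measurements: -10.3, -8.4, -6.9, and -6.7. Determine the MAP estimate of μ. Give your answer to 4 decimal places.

μ̂_MAP = -7.7818

n = 4; x̄ = ((-10.3) + (-8.4) + (-6.9) + (-6.7))/4 = -32.3/4 = -8.075.
For a Normal prior and Normal likelihood with known variance, the posterior is Normal; its mode equals its mean, the precision-weighted average.
Prior precision 1/σ₀² = 1/2 = 0.5; data precision n/σ² = 4/3.
μ̂ = (0.5·(-7) + (4/3)·(-8.075)) / (0.5 + 4/3) = (-214/15)/(11/6) = -428/55 ≈ -7.7818.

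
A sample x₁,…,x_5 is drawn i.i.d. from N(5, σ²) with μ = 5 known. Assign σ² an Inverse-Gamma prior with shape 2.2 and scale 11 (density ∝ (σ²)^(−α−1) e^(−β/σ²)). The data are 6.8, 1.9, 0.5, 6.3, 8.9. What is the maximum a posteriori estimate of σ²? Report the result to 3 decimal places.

Sum of squared deviations about the known mean: SS = (6.8−5)² + (1.9−5)² + (0.5−5)² + (6.3−5)² + (8.9−5)² = 50.
The Normal likelihood contributes (σ²)^(−n/2) exp(−SS/(2σ²)), so the posterior is Inverse-Gamma(α + n/2, β + SS/2) = Inverse-Gamma(4.7, 36).
The mode of Inverse-Gamma(a, b) is b/(a+1) = 36/5.7 ≈ 6.316.

σ̂²_MAP = 6.316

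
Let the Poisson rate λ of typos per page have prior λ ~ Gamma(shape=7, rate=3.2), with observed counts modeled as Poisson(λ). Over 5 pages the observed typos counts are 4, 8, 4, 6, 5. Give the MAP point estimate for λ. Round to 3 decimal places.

Σxᵢ = 4+8+4+6+5 = 27, with n = 5.
Posterior ∝ λ^6e^(−3.2λ) · λ^27e^(−5λ) = λ^33e^(−8.2λ), i.e. Gamma(shape=34, rate=8.2).
The mode of a Gamma(a, b) with a ≥ 1 (shape–rate) is (a−1)/b = 33/8.2 ≈ 4.024.

λ̂_MAP = 4.024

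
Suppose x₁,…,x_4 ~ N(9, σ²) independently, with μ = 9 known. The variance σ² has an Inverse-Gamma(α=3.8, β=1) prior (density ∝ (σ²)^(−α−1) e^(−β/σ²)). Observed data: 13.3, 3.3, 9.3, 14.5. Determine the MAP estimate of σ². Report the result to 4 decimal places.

Sum of squared deviations about the known mean: SS = (13.3−9)² + (3.3−9)² + (9.3−9)² + (14.5−9)² = 81.32.
The Normal likelihood contributes (σ²)^(−n/2) exp(−SS/(2σ²)), so the posterior is Inverse-Gamma(α + n/2, β + SS/2) = Inverse-Gamma(5.8, 41.66).
The mode of Inverse-Gamma(a, b) is b/(a+1) = 41.66/6.8 ≈ 6.1265.

σ̂²_MAP = 6.1265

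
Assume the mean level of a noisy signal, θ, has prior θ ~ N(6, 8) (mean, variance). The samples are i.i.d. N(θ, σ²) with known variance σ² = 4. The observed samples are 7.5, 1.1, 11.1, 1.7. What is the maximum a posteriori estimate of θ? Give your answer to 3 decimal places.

θ̂_MAP = 5.422

n = 4; x̄ = (7.5 + 1.1 + 11.1 + 1.7)/4 = 21.4/4 = 5.35.
For a Normal prior and Normal likelihood with known variance, the posterior is Normal; its mode equals its mean, the precision-weighted average.
Prior precision 1/σ₀² = 1/8 = 0.125; data precision n/σ² = 4/4 = 1.
θ̂ = (0.125·6 + 1·5.35) / (0.125 + 1) = 6.1/1.125 = 244/45 ≈ 5.422.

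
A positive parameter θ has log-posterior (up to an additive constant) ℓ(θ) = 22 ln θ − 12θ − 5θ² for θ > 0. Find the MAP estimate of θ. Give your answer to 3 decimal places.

θ̂_MAP = 1.000

ℓ'(θ) = 22/θ − 12 − 10θ. Setting this to zero and multiplying by θ: 10θ² + 12θ − 22 = 0.
θ = (−12 + √(12² + 4·10·22)) / (2·10) = (−12 + √1024) / 20 = (−12 + 32)/20 = 1.
ℓ''(θ) = −22/θ² − 10 < 0, confirming a maximum.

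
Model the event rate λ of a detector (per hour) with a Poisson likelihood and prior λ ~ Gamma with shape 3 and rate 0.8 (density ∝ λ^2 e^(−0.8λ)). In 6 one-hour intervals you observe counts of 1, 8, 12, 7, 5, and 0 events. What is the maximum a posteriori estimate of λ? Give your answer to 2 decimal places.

Σxᵢ = 1+8+12+7+5+0 = 33, with n = 6.
Posterior ∝ λ^2e^(−0.8λ) · λ^33e^(−6λ) = λ^35e^(−6.8λ), i.e. Gamma(shape=36, rate=6.8).
The mode of a Gamma(a, b) with a ≥ 1 (shape–rate) is (a−1)/b = 35/6.8 ≈ 5.15.

λ̂_MAP = 5.15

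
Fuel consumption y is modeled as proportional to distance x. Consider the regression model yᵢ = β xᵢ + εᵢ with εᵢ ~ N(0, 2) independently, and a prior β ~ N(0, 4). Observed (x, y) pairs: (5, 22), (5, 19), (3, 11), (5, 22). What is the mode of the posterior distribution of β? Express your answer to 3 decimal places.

log p(β | y) = −Σ(yᵢ − βxᵢ)²/(2·2) − β²/(2·4) + const.
Setting the derivative to zero: Σxᵢ(yᵢ − βxᵢ)/2 − β/4 = 0, so β = Σxᵢyᵢ / (Σxᵢ² + σ²/τ²).
Σxᵢyᵢ = 5·22 + 5·19 + 3·11 + 5·22 = 348; Σxᵢ² = 84; σ²/τ² = 0.5.
β̂_MAP = 348 / (84 + 0.5) = 348/84.5 ≈ 4.118.

β̂_MAP = 4.118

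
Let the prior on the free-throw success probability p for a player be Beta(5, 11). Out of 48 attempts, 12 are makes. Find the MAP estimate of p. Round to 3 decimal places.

Prior: Beta(5, 11).
Data: 12 successes in 48 trials. The binomial likelihood contributes p^12(1−p)^36, so the posterior is Beta(5+12, 11+36) = Beta(17, 47).
For Beta(a, b) with a, b > 1 the mode is (a−1)/(a+b−2) = 16/62 ≈ 0.258.

p̂_MAP = 0.258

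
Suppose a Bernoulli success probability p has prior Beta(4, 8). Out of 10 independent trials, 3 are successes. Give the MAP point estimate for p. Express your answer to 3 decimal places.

Prior: Beta(4, 8).
Data: 3 successes in 10 trials. The binomial likelihood contributes p^3(1−p)^7, so the posterior is Beta(4+3, 8+7) = Beta(7, 15).
For Beta(a, b) with a, b > 1 the mode is (a−1)/(a+b−2) = 6/20 ≈ 0.300.

p̂_MAP = 0.300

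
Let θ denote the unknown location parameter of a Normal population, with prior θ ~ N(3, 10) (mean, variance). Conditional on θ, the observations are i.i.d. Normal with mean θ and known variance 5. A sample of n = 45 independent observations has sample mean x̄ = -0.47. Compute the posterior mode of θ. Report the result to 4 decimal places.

n = 45, x̄ = -0.47.
For a Normal prior and Normal likelihood with known variance, the posterior is Normal; its mode equals its mean, the precision-weighted average.
Prior precision 1/σ₀² = 1/10 = 0.1; data precision n/σ² = 45/5 = 9.
θ̂ = (0.1·3 + 9·(-0.47)) / (0.1 + 9) = (-3.93)/9.1 = -393/910 ≈ -0.4319.

θ̂_MAP = -0.4319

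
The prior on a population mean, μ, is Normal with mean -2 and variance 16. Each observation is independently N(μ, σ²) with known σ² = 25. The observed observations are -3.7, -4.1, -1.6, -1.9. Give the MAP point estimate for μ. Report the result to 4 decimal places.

n = 4; x̄ = ((-3.7) + (-4.1) + (-1.6) + (-1.9))/4 = -11.3/4 = -2.825.
For a Normal prior and Normal likelihood with known variance, the posterior is Normal; its mode equals its mean, the precision-weighted average.
Prior precision 1/σ₀² = 1/16 = 0.0625; data precision n/σ² = 4/25 = 0.16.
μ̂ = (0.0625·(-2) + 0.16·(-2.825)) / (0.0625 + 0.16) = (-0.577)/0.2225 = -1154/445 ≈ -2.5933.

μ̂_MAP = -2.5933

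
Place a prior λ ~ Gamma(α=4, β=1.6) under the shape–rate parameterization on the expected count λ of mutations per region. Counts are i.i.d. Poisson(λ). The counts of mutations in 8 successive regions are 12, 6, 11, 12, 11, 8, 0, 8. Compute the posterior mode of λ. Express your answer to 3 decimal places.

λ̂_MAP = 7.396

Σxᵢ = 12+6+11+12+11+8+0+8 = 68, with n = 8.
Posterior ∝ λ^3e^(−1.6λ) · λ^68e^(−8λ) = λ^71e^(−9.6λ), i.e. Gamma(shape=72, rate=9.6).
The mode of a Gamma(a, b) with a ≥ 1 (shape–rate) is (a−1)/b = 71/9.6 ≈ 7.396.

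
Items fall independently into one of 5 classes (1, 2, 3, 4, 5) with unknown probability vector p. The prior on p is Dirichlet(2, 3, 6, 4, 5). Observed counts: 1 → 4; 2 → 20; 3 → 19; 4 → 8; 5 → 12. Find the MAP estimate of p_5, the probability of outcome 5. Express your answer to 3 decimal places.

MAP estimate: 0.205

The posterior is Dirichlet(αᵢ + nᵢ) = Dirichlet(6, 23, 25, 12, 17).
For a Dirichlet(a₁,…,a_K) with all aᵢ > 1, the mode has j-th component (aⱼ − 1)/(Σaᵢ − K).
Here Σaᵢ = 83 and K = 5, so p_5 = (17 − 1)/(83 − 5) = 16/78 ≈ 0.205.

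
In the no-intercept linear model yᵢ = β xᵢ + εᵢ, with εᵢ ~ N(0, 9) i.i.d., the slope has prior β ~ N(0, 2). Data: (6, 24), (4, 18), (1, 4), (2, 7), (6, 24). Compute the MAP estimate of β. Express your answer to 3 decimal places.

β̂_MAP = 3.877

log p(β | y) = −Σ(yᵢ − βxᵢ)²/(2·9) − β²/(2·2) + const.
Setting the derivative to zero: Σxᵢ(yᵢ − βxᵢ)/9 − β/2 = 0, so β = Σxᵢyᵢ / (Σxᵢ² + σ²/τ²).
Σxᵢyᵢ = 6·24 + 4·18 + 1·4 + 2·7 + 6·24 = 378; Σxᵢ² = 93; σ²/τ² = 4.5.
β̂_MAP = 378 / (93 + 4.5) = 378/97.5 ≈ 3.877.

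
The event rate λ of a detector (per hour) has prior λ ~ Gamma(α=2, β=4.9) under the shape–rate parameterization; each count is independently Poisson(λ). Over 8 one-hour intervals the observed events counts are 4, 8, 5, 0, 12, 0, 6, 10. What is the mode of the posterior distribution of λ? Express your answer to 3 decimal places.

Σxᵢ = 4+8+5+0+12+0+6+10 = 45, with n = 8.
Posterior ∝ λe^(−4.9λ) · λ^45e^(−8λ) = λ^46e^(−12.9λ), i.e. Gamma(shape=47, rate=12.9).
The mode of a Gamma(a, b) with a ≥ 1 (shape–rate) is (a−1)/b = 46/12.9 ≈ 3.566.

λ̂_MAP = 3.566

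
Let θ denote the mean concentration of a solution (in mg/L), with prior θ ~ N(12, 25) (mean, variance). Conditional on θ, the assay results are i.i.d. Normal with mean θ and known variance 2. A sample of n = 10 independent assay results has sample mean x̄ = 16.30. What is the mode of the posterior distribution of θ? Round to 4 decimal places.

θ̂_MAP = 16.2659

n = 10, x̄ = 16.30.
For a Normal prior and Normal likelihood with known variance, the posterior is Normal; its mode equals its mean, the precision-weighted average.
Prior precision 1/σ₀² = 1/25 = 0.04; data precision n/σ² = 10/2 = 5.
θ̂ = (0.04·12 + 5·16.3) / (0.04 + 5) = 81.98/5.04 = 4099/252 ≈ 16.2659.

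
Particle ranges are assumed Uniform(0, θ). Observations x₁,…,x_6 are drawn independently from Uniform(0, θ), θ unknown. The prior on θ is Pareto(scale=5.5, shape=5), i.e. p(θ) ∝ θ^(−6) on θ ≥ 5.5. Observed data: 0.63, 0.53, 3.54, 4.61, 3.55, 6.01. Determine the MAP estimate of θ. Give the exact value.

θ̂_MAP = 6.01

The Uniform(0, θ) likelihood is θ^(−n) for θ ≥ max(xᵢ), zero otherwise. Here max(xᵢ) = 6.01.
Posterior ∝ θ^(−6) · θ^(−6) = θ^(−12) on θ ≥ max(5.5, 6.01) = 6.01.
This density is strictly decreasing in θ, so the posterior mode lies at the lower boundary of the support.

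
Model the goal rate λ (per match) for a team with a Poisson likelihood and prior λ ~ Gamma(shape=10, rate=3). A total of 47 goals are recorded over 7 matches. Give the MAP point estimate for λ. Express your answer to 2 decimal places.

Σxᵢ = 47, n = 7.
Posterior ∝ λ^9e^(−3λ) · λ^47e^(−7λ) = λ^56e^(−10λ), i.e. Gamma(shape=57, rate=10).
The mode of a Gamma(a, b) with a ≥ 1 (shape–rate) is (a−1)/b = 56/10 ≈ 5.60.

λ̂_MAP = 5.60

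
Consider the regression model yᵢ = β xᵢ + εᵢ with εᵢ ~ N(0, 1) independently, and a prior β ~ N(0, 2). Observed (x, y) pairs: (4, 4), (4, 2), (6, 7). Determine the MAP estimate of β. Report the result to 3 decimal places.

log p(β | y) = −Σ(yᵢ − βxᵢ)²/(2·1) − β²/(2·2) + const.
Setting the derivative to zero: Σxᵢ(yᵢ − βxᵢ)/1 − β/2 = 0, so β = Σxᵢyᵢ / (Σxᵢ² + σ²/τ²).
Σxᵢyᵢ = 4·4 + 4·2 + 6·7 = 66; Σxᵢ² = 68; σ²/τ² = 0.5.
β̂_MAP = 66 / (68 + 0.5) = 66/68.5 ≈ 0.964.

β̂_MAP = 0.964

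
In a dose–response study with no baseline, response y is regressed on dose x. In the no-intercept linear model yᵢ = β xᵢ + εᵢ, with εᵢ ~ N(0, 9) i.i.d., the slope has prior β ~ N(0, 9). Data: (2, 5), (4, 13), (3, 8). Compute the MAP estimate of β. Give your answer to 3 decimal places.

log p(β | y) = −Σ(yᵢ − βxᵢ)²/(2·9) − β²/(2·9) + const.
Setting the derivative to zero: Σxᵢ(yᵢ − βxᵢ)/9 − β/9 = 0, so β = Σxᵢyᵢ / (Σxᵢ² + σ²/τ²).
Σxᵢyᵢ = 2·5 + 4·13 + 3·8 = 86; Σxᵢ² = 29; σ²/τ² = 1.
β̂_MAP = 86 / (29 + 1) = 86/30 ≈ 2.867.

β̂_MAP = 2.867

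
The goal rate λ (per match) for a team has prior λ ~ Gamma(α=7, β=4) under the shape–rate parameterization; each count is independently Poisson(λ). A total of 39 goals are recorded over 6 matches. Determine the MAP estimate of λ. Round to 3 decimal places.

λ̂_MAP = 4.500

Σxᵢ = 39, n = 6.
Posterior ∝ λ^6e^(−4λ) · λ^39e^(−6λ) = λ^45e^(−10λ), i.e. Gamma(shape=46, rate=10).
The mode of a Gamma(a, b) with a ≥ 1 (shape–rate) is (a−1)/b = 45/10 ≈ 4.500.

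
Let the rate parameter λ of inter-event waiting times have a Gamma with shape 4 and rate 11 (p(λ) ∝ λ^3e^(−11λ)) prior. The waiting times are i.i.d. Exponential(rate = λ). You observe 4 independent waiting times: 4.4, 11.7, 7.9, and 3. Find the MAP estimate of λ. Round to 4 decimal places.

λ̂_MAP = 0.1842

The Exponential(rate=λ) likelihood is ∝ λ^n e^(−λΣtᵢ). Here n = 4 and Σtᵢ = 4.4 + 11.7 + 7.9 + 3 = 27.
Posterior ∝ λ^3e^(−11λ) · λ^4e^(−27λ) = λ^7e^(−38λ), i.e. Gamma(8, 38).
Mode = (a−1)/b = 7/38 ≈ 0.1842.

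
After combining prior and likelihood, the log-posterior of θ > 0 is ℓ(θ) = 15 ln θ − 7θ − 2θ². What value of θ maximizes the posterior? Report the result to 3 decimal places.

ℓ'(θ) = 15/θ − 7 − 4θ. Setting this to zero and multiplying by θ: 4θ² + 7θ − 15 = 0.
θ = (−7 + √(7² + 4·4·15)) / (2·4) = (−7 + √289) / 8 = (−7 + 17)/8 = 5/4.
ℓ''(θ) = −15/θ² − 4 < 0, confirming a maximum.

θ̂_MAP = 1.250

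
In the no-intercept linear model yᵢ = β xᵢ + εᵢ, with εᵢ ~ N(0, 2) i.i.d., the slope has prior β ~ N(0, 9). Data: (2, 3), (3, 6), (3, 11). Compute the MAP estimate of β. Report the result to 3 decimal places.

log p(β | y) = −Σ(yᵢ − βxᵢ)²/(2·2) − β²/(2·9) + const.
Setting the derivative to zero: Σxᵢ(yᵢ − βxᵢ)/2 − β/9 = 0, so β = Σxᵢyᵢ / (Σxᵢ² + σ²/τ²).
Σxᵢyᵢ = 2·3 + 3·6 + 3·11 = 57; Σxᵢ² = 22; σ²/τ² = 2/9.
β̂_MAP = 57 / (22 + 2/9) = 57/(200/9) = 513/200 ≈ 2.565.

β̂_MAP = 2.565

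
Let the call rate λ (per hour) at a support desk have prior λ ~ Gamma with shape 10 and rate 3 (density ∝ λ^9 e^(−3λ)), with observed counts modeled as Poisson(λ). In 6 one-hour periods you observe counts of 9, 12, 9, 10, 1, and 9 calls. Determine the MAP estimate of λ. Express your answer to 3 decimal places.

λ̂_MAP = 6.556

Σxᵢ = 9+12+9+10+1+9 = 50, with n = 6.
Posterior ∝ λ^9e^(−3λ) · λ^50e^(−6λ) = λ^59e^(−9λ), i.e. Gamma(shape=60, rate=9).
The mode of a Gamma(a, b) with a ≥ 1 (shape–rate) is (a−1)/b = 59/9 ≈ 6.556.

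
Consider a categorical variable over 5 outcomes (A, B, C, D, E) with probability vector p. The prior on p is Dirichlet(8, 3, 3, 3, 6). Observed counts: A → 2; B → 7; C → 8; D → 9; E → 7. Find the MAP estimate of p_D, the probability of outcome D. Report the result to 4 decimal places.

MAP estimate of p_D = 0.2157

The posterior is Dirichlet(αᵢ + nᵢ) = Dirichlet(10, 10, 11, 12, 13).
For a Dirichlet(a₁,…,a_K) with all aᵢ > 1, the mode has j-th component (aⱼ − 1)/(Σaᵢ − K).
Here Σaᵢ = 56 and K = 5, so p_D = (12 − 1)/(56 − 5) = 11/51 ≈ 0.2157.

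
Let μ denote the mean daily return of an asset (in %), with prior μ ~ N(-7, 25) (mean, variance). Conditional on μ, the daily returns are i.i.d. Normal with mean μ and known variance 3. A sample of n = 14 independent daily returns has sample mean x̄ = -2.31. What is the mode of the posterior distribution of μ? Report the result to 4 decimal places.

μ̂_MAP = -2.3499

n = 14, x̄ = -2.31.
For a Normal prior and Normal likelihood with known variance, the posterior is Normal; its mode equals its mean, the precision-weighted average.
Prior precision 1/σ₀² = 1/25 = 0.04; data precision n/σ² = 14/3.
μ̂ = (0.04·(-7) + (14/3)·(-2.31)) / (0.04 + 14/3) = (-11.06)/(353/75) = -1659/706 ≈ -2.3499.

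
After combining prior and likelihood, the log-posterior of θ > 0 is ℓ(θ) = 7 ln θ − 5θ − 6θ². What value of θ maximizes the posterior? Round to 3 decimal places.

ℓ'(θ) = 7/θ − 5 − 12θ. Setting this to zero and multiplying by θ: 12θ² + 5θ − 7 = 0.
θ = (−5 + √(5² + 4·12·7)) / (2·12) = (−5 + √361) / 24 = (−5 + 19)/24 = 7/12.
ℓ''(θ) = −7/θ² − 12 < 0, confirming a maximum.

θ̂_MAP = 0.583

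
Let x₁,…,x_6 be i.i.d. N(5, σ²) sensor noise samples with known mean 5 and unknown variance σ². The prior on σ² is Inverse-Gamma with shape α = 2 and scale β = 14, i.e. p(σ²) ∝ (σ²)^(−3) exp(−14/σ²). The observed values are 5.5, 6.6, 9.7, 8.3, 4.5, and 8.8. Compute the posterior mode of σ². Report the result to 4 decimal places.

Sum of squared deviations about the known mean: SS = (5.5−5)² + (6.6−5)² + (9.7−5)² + (8.3−5)² + (4.5−5)² + (8.8−5)² = 50.48.
The Normal likelihood contributes (σ²)^(−n/2) exp(−SS/(2σ²)), so the posterior is Inverse-Gamma(α + n/2, β + SS/2) = Inverse-Gamma(5, 39.24).
The mode of Inverse-Gamma(a, b) is b/(a+1) = 39.24/6 ≈ 6.5400.

σ̂²_MAP = 6.5400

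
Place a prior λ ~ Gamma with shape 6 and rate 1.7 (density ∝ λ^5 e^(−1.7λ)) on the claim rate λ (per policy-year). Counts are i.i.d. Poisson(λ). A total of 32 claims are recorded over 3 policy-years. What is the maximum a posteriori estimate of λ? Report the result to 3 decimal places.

λ̂_MAP = 7.872

Σxᵢ = 32, n = 3.
Posterior ∝ λ^5e^(−1.7λ) · λ^32e^(−3λ) = λ^37e^(−4.7λ), i.e. Gamma(shape=38, rate=4.7).
The mode of a Gamma(a, b) with a ≥ 1 (shape–rate) is (a−1)/b = 37/4.7 ≈ 7.872.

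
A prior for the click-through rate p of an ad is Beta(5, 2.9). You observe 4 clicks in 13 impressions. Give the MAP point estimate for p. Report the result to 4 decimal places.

Prior: Beta(5, 2.9).
Data: 4 successes in 13 trials. The binomial likelihood contributes p^4(1−p)^9, so the posterior is Beta(5+4, 2.9+9) = Beta(9, 11.9).
For Beta(a, b) with a, b > 1 the mode is (a−1)/(a+b−2) = 8/18.9 ≈ 0.4233.

p̂_MAP = 0.4233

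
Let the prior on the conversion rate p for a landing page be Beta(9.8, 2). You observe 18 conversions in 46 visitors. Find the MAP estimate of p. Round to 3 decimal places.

Prior: Beta(9.8, 2).
Data: 18 successes in 46 trials. The binomial likelihood contributes p^18(1−p)^28, so the posterior is Beta(9.8+18, 2+28) = Beta(27.8, 30).
For Beta(a, b) with a, b > 1 the mode is (a−1)/(a+b−2) = 26.8/55.8 ≈ 0.480.

p̂_MAP = 0.480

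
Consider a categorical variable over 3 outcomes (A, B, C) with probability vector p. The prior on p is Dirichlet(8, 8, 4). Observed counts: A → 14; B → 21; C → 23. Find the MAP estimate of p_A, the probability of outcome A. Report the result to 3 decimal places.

MAP estimate of p_A = 0.280

The posterior is Dirichlet(αᵢ + nᵢ) = Dirichlet(22, 29, 27).
For a Dirichlet(a₁,…,a_K) with all aᵢ > 1, the mode has j-th component (aⱼ − 1)/(Σaᵢ − K).
Here Σaᵢ = 78 and K = 3, so p_A = (22 − 1)/(78 − 3) = 21/75 ≈ 0.280.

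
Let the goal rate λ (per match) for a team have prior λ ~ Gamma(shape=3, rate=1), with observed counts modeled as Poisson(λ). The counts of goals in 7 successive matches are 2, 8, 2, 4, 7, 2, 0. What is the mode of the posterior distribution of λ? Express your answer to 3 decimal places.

λ̂_MAP = 3.375

Σxᵢ = 2+8+2+4+7+2+0 = 25, with n = 7.
Posterior ∝ λ^2e^(−1λ) · λ^25e^(−7λ) = λ^27e^(−8λ), i.e. Gamma(shape=28, rate=8).
The mode of a Gamma(a, b) with a ≥ 1 (shape–rate) is (a−1)/b = 27/8 ≈ 3.375.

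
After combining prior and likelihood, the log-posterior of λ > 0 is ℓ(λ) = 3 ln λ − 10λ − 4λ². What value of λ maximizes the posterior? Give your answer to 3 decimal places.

λ̂_MAP = 0.250

ℓ'(λ) = 3/λ − 10 − 8λ. Setting this to zero and multiplying by λ: 8λ² + 10λ − 3 = 0.
λ = (−10 + √(10² + 4·8·3)) / (2·8) = (−10 + √196) / 16 = (−10 + 14)/16 = 1/4.
ℓ''(λ) = −3/λ² − 8 < 0, confirming a maximum.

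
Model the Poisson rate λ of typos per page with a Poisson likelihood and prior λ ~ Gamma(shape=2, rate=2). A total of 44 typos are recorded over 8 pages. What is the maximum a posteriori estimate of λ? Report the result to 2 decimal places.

λ̂_MAP = 4.50

Σxᵢ = 44, n = 8.
Posterior ∝ λe^(−2λ) · λ^44e^(−8λ) = λ^45e^(−10λ), i.e. Gamma(shape=46, rate=10).
The mode of a Gamma(a, b) with a ≥ 1 (shape–rate) is (a−1)/b = 45/10 ≈ 4.50.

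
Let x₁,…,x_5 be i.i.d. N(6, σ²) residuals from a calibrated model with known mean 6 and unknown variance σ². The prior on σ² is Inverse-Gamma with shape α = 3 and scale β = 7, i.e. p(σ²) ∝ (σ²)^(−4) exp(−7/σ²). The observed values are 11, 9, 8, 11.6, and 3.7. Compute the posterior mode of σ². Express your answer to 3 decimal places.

σ̂²_MAP = 6.819

Sum of squared deviations about the known mean: SS = (11−6)² + (9−6)² + (8−6)² + (11.6−6)² + (3.7−6)² = 74.65.
The Normal likelihood contributes (σ²)^(−n/2) exp(−SS/(2σ²)), so the posterior is Inverse-Gamma(α + n/2, β + SS/2) = Inverse-Gamma(5.5, 44.325).
The mode of Inverse-Gamma(a, b) is b/(a+1) = 44.325/6.5 ≈ 6.819.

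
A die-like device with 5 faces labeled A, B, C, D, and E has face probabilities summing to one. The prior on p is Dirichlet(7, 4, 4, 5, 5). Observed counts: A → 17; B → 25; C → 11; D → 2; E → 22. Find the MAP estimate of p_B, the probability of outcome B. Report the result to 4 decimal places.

MAP estimate of p_B = 0.2887

The posterior is Dirichlet(αᵢ + nᵢ) = Dirichlet(24, 29, 15, 7, 27).
For a Dirichlet(a₁,…,a_K) with all aᵢ > 1, the mode has j-th component (aⱼ − 1)/(Σaᵢ − K).
Here Σaᵢ = 102 and K = 5, so p_B = (29 − 1)/(102 − 5) = 28/97 ≈ 0.2887.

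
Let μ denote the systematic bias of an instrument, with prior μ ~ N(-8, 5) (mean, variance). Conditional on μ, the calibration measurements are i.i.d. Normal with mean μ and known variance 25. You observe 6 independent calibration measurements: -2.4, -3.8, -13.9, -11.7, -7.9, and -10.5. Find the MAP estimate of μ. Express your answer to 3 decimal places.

μ̂_MAP = -8.200

n = 6; x̄ = ((-2.4) + (-3.8) + (-13.9) + (-11.7) + (-7.9) + (-10.5))/6 = -50.2/6 = -251/30 ≈ -8.3667.
For a Normal prior and Normal likelihood with known variance, the posterior is Normal; its mode equals its mean, the precision-weighted average.
Prior precision 1/σ₀² = 1/5 = 0.2; data precision n/σ² = 6/25 = 0.24.
μ̂ = (0.2·(-8) + 0.24·(-251/30)) / (0.2 + 0.24) = (-3.608)/0.44 = -8.200.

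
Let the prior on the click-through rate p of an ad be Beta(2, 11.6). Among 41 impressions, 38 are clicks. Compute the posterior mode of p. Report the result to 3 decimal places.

p̂_MAP = 0.741

Prior: Beta(2, 11.6).
Data: 38 successes in 41 trials. The binomial likelihood contributes p^38(1−p)^3, so the posterior is Beta(2+38, 11.6+3) = Beta(40, 14.6).
For Beta(a, b) with a, b > 1 the mode is (a−1)/(a+b−2) = 39/52.6 ≈ 0.741.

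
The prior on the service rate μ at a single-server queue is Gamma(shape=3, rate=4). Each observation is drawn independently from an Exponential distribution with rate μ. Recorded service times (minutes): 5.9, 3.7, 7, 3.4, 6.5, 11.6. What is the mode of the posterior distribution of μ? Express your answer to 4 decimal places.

μ̂_MAP = 0.1900

The Exponential(rate=μ) likelihood is ∝ μ^n e^(−μΣtᵢ). Here n = 6 and Σtᵢ = 5.9 + 3.7 + 7 + 3.4 + 6.5 + 11.6 = 38.1.
Posterior ∝ μ^2e^(−4μ) · μ^6e^(−38.1μ) = μ^8e^(−42.1μ), i.e. Gamma(9, 42.1).
Mode = (a−1)/b = 8/42.1 ≈ 0.1900.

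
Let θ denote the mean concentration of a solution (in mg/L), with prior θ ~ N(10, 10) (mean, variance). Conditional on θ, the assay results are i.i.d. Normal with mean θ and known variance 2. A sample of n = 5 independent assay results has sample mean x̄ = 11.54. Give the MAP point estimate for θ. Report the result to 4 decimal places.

θ̂_MAP = 11.4808

n = 5, x̄ = 11.54.
For a Normal prior and Normal likelihood with known variance, the posterior is Normal; its mode equals its mean, the precision-weighted average.
Prior precision 1/σ₀² = 1/10 = 0.1; data precision n/σ² = 5/2 = 2.5.
θ̂ = (0.1·10 + 2.5·11.54) / (0.1 + 2.5) = 29.85/2.6 = 597/52 ≈ 11.4808.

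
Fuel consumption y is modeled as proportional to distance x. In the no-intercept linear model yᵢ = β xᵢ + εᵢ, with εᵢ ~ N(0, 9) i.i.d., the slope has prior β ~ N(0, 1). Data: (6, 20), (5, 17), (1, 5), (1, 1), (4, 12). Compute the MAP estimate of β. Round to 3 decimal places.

β̂_MAP = 2.943

log p(β | y) = −Σ(yᵢ − βxᵢ)²/(2·9) − β²/(2·1) + const.
Setting the derivative to zero: Σxᵢ(yᵢ − βxᵢ)/9 − β/1 = 0, so β = Σxᵢyᵢ / (Σxᵢ² + σ²/τ²).
Σxᵢyᵢ = 6·20 + 5·17 + 1·5 + 1·1 + 4·12 = 259; Σxᵢ² = 79; σ²/τ² = 9.
β̂_MAP = 259 / (79 + 9) = 259/88 ≈ 2.943.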